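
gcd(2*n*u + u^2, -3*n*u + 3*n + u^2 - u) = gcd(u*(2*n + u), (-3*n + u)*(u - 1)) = 1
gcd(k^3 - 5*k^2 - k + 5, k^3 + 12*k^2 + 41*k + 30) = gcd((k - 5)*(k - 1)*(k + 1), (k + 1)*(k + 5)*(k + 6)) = k + 1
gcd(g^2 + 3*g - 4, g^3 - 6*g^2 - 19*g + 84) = g + 4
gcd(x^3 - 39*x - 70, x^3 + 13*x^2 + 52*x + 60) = x^2 + 7*x + 10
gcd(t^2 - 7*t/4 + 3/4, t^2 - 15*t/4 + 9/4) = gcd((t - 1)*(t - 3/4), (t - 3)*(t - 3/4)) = t - 3/4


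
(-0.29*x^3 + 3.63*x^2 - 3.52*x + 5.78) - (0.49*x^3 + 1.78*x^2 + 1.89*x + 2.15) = -0.78*x^3 + 1.85*x^2 - 5.41*x + 3.63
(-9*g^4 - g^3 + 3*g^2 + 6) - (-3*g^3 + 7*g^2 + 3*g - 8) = -9*g^4 + 2*g^3 - 4*g^2 - 3*g + 14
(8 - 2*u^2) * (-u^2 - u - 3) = 2*u^4 + 2*u^3 - 2*u^2 - 8*u - 24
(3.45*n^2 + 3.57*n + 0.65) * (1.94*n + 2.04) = 6.693*n^3 + 13.9638*n^2 + 8.5438*n + 1.326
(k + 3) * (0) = 0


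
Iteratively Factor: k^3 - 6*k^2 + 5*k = (k)*(k^2 - 6*k + 5) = k*(k - 5)*(k - 1)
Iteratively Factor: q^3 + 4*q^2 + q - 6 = (q - 1)*(q^2 + 5*q + 6) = (q - 1)*(q + 3)*(q + 2)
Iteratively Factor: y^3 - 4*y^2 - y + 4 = (y - 4)*(y^2 - 1) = (y - 4)*(y - 1)*(y + 1)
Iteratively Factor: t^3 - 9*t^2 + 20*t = (t)*(t^2 - 9*t + 20) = t*(t - 5)*(t - 4)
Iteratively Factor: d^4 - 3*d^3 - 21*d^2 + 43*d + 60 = (d - 5)*(d^3 + 2*d^2 - 11*d - 12) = (d - 5)*(d - 3)*(d^2 + 5*d + 4) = (d - 5)*(d - 3)*(d + 1)*(d + 4)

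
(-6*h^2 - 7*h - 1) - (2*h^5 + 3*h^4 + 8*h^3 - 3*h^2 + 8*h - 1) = -2*h^5 - 3*h^4 - 8*h^3 - 3*h^2 - 15*h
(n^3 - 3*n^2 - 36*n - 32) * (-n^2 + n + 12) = -n^5 + 4*n^4 + 45*n^3 - 40*n^2 - 464*n - 384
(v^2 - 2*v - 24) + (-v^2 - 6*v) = -8*v - 24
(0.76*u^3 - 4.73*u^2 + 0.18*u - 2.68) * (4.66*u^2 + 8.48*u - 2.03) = 3.5416*u^5 - 15.597*u^4 - 40.8144*u^3 - 1.3605*u^2 - 23.0918*u + 5.4404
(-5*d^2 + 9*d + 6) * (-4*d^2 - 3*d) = 20*d^4 - 21*d^3 - 51*d^2 - 18*d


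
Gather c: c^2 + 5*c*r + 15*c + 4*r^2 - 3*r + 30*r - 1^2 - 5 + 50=c^2 + c*(5*r + 15) + 4*r^2 + 27*r + 44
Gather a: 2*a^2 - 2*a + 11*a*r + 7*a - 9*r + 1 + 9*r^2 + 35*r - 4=2*a^2 + a*(11*r + 5) + 9*r^2 + 26*r - 3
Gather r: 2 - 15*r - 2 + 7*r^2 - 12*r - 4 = 7*r^2 - 27*r - 4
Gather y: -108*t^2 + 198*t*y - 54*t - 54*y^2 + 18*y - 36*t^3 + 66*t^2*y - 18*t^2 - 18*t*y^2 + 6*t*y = -36*t^3 - 126*t^2 - 54*t + y^2*(-18*t - 54) + y*(66*t^2 + 204*t + 18)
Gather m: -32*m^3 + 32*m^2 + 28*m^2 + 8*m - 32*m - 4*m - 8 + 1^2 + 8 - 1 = -32*m^3 + 60*m^2 - 28*m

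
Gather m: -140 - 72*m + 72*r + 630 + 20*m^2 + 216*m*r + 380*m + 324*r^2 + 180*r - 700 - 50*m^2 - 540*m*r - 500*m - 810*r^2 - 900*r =-30*m^2 + m*(-324*r - 192) - 486*r^2 - 648*r - 210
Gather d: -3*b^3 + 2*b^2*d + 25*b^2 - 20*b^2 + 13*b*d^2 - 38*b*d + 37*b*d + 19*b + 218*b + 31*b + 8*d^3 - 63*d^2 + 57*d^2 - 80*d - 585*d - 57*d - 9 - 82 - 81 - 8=-3*b^3 + 5*b^2 + 268*b + 8*d^3 + d^2*(13*b - 6) + d*(2*b^2 - b - 722) - 180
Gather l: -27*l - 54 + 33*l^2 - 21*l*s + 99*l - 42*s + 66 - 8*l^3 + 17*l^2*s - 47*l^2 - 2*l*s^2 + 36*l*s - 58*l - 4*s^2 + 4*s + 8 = -8*l^3 + l^2*(17*s - 14) + l*(-2*s^2 + 15*s + 14) - 4*s^2 - 38*s + 20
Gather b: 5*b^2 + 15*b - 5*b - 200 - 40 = 5*b^2 + 10*b - 240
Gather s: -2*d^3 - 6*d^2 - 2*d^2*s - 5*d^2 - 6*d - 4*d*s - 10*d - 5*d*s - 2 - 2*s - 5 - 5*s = -2*d^3 - 11*d^2 - 16*d + s*(-2*d^2 - 9*d - 7) - 7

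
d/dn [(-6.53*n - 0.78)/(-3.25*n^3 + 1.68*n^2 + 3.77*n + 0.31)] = (-42.445*n^3 + 3.3654*n^2 + 2.6208*n + 0.9163)/(10.5625*n^6 - 10.92*n^5 - 21.6826*n^4 + 10.6522*n^3 + 15.2545*n^2 + 2.3374*n + 0.0961)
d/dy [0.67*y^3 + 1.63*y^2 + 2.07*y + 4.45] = 2.01*y^2 + 3.26*y + 2.07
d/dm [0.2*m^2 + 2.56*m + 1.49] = 0.4*m + 2.56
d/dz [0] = 0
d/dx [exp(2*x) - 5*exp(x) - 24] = (2*exp(x) - 5)*exp(x)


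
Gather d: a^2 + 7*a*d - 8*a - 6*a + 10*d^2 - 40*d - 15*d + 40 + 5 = a^2 - 14*a + 10*d^2 + d*(7*a - 55) + 45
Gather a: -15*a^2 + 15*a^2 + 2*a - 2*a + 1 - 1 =0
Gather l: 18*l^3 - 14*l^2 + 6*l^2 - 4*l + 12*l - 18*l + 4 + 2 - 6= 18*l^3 - 8*l^2 - 10*l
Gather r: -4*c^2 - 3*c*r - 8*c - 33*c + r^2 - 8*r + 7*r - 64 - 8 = -4*c^2 - 41*c + r^2 + r*(-3*c - 1) - 72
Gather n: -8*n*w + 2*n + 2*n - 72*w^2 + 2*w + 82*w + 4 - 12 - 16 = n*(4 - 8*w) - 72*w^2 + 84*w - 24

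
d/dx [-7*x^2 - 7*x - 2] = -14*x - 7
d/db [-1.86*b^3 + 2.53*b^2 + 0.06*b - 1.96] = -5.58*b^2 + 5.06*b + 0.06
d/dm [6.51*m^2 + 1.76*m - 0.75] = 13.02*m + 1.76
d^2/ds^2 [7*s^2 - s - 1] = 14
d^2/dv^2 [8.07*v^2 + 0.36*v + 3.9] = 16.1400000000000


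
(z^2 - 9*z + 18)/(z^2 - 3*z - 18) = (z - 3)/(z + 3)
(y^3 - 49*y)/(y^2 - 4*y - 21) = y*(y + 7)/(y + 3)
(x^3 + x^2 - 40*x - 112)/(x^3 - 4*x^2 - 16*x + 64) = (x^2 - 3*x - 28)/(x^2 - 8*x + 16)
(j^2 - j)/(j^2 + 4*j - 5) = j/(j + 5)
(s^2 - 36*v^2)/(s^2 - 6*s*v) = (s + 6*v)/s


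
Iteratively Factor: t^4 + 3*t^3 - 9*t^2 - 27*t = (t + 3)*(t^3 - 9*t) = (t + 3)^2*(t^2 - 3*t) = t*(t + 3)^2*(t - 3)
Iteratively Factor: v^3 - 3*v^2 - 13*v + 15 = (v - 5)*(v^2 + 2*v - 3) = (v - 5)*(v - 1)*(v + 3)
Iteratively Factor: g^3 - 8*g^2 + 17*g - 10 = (g - 2)*(g^2 - 6*g + 5) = (g - 5)*(g - 2)*(g - 1)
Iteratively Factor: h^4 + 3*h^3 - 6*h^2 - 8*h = (h + 1)*(h^3 + 2*h^2 - 8*h) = h*(h + 1)*(h^2 + 2*h - 8) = h*(h - 2)*(h + 1)*(h + 4)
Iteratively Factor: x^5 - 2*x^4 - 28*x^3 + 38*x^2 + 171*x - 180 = (x - 5)*(x^4 + 3*x^3 - 13*x^2 - 27*x + 36) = (x - 5)*(x - 3)*(x^3 + 6*x^2 + 5*x - 12) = (x - 5)*(x - 3)*(x + 3)*(x^2 + 3*x - 4) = (x - 5)*(x - 3)*(x + 3)*(x + 4)*(x - 1)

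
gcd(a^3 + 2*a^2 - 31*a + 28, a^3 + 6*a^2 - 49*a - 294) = a + 7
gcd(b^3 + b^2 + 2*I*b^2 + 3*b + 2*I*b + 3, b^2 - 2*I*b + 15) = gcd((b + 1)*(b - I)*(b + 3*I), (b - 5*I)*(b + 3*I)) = b + 3*I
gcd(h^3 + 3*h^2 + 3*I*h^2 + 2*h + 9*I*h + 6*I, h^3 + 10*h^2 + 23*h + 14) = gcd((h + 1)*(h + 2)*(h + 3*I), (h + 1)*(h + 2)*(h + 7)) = h^2 + 3*h + 2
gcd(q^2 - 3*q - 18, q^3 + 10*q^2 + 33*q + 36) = q + 3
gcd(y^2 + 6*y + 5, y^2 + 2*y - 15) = y + 5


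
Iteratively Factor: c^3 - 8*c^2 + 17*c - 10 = (c - 1)*(c^2 - 7*c + 10) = (c - 5)*(c - 1)*(c - 2)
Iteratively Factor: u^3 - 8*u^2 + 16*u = (u)*(u^2 - 8*u + 16) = u*(u - 4)*(u - 4)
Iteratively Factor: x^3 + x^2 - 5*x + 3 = (x - 1)*(x^2 + 2*x - 3) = (x - 1)*(x + 3)*(x - 1)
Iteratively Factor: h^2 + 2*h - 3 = (h + 3)*(h - 1)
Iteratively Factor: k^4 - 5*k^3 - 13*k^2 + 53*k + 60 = (k - 4)*(k^3 - k^2 - 17*k - 15) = (k - 4)*(k + 3)*(k^2 - 4*k - 5) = (k - 4)*(k + 1)*(k + 3)*(k - 5)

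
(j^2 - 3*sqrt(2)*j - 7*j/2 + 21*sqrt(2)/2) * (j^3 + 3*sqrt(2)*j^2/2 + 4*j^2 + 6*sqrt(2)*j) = j^5 - 3*sqrt(2)*j^4/2 + j^4/2 - 23*j^3 - 3*sqrt(2)*j^3/4 - 9*j^2/2 + 21*sqrt(2)*j^2 + 126*j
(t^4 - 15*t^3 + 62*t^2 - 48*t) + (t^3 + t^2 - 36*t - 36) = t^4 - 14*t^3 + 63*t^2 - 84*t - 36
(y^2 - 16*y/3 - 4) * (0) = 0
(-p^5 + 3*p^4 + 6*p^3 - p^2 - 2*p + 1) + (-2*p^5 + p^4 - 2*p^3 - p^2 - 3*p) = -3*p^5 + 4*p^4 + 4*p^3 - 2*p^2 - 5*p + 1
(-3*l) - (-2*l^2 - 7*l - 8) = 2*l^2 + 4*l + 8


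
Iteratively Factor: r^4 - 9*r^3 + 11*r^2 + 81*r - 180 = (r - 4)*(r^3 - 5*r^2 - 9*r + 45) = (r - 5)*(r - 4)*(r^2 - 9) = (r - 5)*(r - 4)*(r - 3)*(r + 3)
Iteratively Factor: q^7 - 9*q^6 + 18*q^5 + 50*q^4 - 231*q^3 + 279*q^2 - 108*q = (q - 1)*(q^6 - 8*q^5 + 10*q^4 + 60*q^3 - 171*q^2 + 108*q) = (q - 1)*(q + 3)*(q^5 - 11*q^4 + 43*q^3 - 69*q^2 + 36*q) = (q - 3)*(q - 1)*(q + 3)*(q^4 - 8*q^3 + 19*q^2 - 12*q) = q*(q - 3)*(q - 1)*(q + 3)*(q^3 - 8*q^2 + 19*q - 12) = q*(q - 3)^2*(q - 1)*(q + 3)*(q^2 - 5*q + 4) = q*(q - 3)^2*(q - 1)^2*(q + 3)*(q - 4)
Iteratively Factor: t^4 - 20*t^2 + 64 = (t + 2)*(t^3 - 2*t^2 - 16*t + 32) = (t - 4)*(t + 2)*(t^2 + 2*t - 8) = (t - 4)*(t - 2)*(t + 2)*(t + 4)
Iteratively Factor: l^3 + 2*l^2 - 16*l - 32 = (l + 4)*(l^2 - 2*l - 8) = (l - 4)*(l + 4)*(l + 2)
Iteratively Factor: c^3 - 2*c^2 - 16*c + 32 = (c - 4)*(c^2 + 2*c - 8) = (c - 4)*(c - 2)*(c + 4)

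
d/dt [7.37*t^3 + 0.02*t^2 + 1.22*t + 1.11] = 22.11*t^2 + 0.04*t + 1.22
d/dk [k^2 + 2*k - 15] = 2*k + 2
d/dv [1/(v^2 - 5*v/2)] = 2*(5 - 4*v)/(v^2*(2*v - 5)^2)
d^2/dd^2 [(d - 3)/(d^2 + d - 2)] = 2*((2 - 3*d)*(d^2 + d - 2) + (d - 3)*(2*d + 1)^2)/(d^2 + d - 2)^3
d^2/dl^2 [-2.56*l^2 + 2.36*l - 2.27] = -5.12000000000000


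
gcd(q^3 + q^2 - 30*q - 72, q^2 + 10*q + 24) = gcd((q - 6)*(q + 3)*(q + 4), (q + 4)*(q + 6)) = q + 4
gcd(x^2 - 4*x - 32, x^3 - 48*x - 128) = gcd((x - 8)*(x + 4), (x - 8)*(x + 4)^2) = x^2 - 4*x - 32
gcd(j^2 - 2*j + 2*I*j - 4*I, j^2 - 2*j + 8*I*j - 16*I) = j - 2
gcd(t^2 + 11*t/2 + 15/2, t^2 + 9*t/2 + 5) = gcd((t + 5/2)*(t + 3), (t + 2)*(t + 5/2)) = t + 5/2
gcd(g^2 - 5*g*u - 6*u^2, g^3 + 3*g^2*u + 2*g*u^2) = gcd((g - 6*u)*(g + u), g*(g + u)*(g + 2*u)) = g + u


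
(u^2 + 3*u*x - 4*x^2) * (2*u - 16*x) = 2*u^3 - 10*u^2*x - 56*u*x^2 + 64*x^3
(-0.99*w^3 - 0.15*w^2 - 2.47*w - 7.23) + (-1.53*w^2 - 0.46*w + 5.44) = -0.99*w^3 - 1.68*w^2 - 2.93*w - 1.79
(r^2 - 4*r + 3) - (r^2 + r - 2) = 5 - 5*r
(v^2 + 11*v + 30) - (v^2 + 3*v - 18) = 8*v + 48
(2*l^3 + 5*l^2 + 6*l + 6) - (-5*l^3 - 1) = 7*l^3 + 5*l^2 + 6*l + 7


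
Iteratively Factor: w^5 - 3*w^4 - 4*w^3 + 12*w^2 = (w - 2)*(w^4 - w^3 - 6*w^2) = (w - 2)*(w + 2)*(w^3 - 3*w^2) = (w - 3)*(w - 2)*(w + 2)*(w^2) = w*(w - 3)*(w - 2)*(w + 2)*(w)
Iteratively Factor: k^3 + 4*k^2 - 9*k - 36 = (k + 3)*(k^2 + k - 12) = (k - 3)*(k + 3)*(k + 4)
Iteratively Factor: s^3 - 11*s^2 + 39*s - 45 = (s - 5)*(s^2 - 6*s + 9) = (s - 5)*(s - 3)*(s - 3)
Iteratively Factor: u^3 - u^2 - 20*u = (u + 4)*(u^2 - 5*u) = u*(u + 4)*(u - 5)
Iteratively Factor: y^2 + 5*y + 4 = (y + 1)*(y + 4)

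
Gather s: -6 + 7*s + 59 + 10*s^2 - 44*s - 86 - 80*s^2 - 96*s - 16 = -70*s^2 - 133*s - 49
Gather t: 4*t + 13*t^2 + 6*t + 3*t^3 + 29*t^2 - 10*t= 3*t^3 + 42*t^2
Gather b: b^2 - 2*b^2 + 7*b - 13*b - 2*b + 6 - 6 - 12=-b^2 - 8*b - 12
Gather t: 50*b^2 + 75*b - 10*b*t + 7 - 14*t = 50*b^2 + 75*b + t*(-10*b - 14) + 7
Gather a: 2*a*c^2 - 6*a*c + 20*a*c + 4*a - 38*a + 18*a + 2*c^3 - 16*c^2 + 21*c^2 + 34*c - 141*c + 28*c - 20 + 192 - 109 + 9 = a*(2*c^2 + 14*c - 16) + 2*c^3 + 5*c^2 - 79*c + 72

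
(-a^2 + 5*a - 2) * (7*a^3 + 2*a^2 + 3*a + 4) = -7*a^5 + 33*a^4 - 7*a^3 + 7*a^2 + 14*a - 8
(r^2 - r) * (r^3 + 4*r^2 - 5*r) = r^5 + 3*r^4 - 9*r^3 + 5*r^2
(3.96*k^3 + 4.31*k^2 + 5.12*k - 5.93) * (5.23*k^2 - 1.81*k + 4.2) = 20.7108*k^5 + 15.3737*k^4 + 35.6085*k^3 - 22.1791*k^2 + 32.2373*k - 24.906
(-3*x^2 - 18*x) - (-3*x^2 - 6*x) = -12*x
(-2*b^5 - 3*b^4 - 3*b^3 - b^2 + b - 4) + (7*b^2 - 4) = -2*b^5 - 3*b^4 - 3*b^3 + 6*b^2 + b - 8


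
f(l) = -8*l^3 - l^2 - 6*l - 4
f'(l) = -24*l^2 - 2*l - 6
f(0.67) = -10.88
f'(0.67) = -18.11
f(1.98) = -81.90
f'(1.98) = -104.05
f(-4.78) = 875.55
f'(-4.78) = -544.80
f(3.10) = -270.54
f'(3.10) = -242.84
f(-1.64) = 38.44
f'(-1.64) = -67.27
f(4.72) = -895.83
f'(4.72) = -550.12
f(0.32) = -6.28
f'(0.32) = -9.10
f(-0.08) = -3.52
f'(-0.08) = -5.99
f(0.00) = -4.00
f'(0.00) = -6.00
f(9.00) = -5971.00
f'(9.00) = -1968.00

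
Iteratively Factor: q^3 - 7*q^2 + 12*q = (q)*(q^2 - 7*q + 12) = q*(q - 4)*(q - 3)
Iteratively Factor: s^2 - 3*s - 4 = (s + 1)*(s - 4)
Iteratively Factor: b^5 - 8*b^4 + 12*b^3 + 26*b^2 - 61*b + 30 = (b - 5)*(b^4 - 3*b^3 - 3*b^2 + 11*b - 6) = (b - 5)*(b + 2)*(b^3 - 5*b^2 + 7*b - 3) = (b - 5)*(b - 1)*(b + 2)*(b^2 - 4*b + 3) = (b - 5)*(b - 1)^2*(b + 2)*(b - 3)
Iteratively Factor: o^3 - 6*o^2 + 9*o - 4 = (o - 1)*(o^2 - 5*o + 4) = (o - 4)*(o - 1)*(o - 1)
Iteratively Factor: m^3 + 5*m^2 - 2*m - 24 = (m + 3)*(m^2 + 2*m - 8) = (m - 2)*(m + 3)*(m + 4)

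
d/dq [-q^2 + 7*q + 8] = 7 - 2*q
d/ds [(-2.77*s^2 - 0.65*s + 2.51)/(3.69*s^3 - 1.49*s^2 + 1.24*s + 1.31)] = (10.2213*s^4 + 4.797*s^3 - 32.189*s^2 + 0.222399999999997*s - 3.9639)/(13.6161*s^6 - 10.9962*s^5 + 11.3713*s^4 + 5.9726*s^3 - 2.3662*s^2 + 3.2488*s + 1.7161)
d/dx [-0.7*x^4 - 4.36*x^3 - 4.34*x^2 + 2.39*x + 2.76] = -2.8*x^3 - 13.08*x^2 - 8.68*x + 2.39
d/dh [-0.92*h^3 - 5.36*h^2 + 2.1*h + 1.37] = -2.76*h^2 - 10.72*h + 2.1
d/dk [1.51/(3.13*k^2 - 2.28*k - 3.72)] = (3.4428 - 9.4526*k)/(-3.13*k^2 + 2.28*k + 3.72)^2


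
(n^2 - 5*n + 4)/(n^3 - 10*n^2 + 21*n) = (n^2 - 5*n + 4)/(n*(n^2 - 10*n + 21))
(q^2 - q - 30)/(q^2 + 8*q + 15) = (q - 6)/(q + 3)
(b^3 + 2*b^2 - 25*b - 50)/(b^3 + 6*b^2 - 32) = (b^3 + 2*b^2 - 25*b - 50)/(b^3 + 6*b^2 - 32)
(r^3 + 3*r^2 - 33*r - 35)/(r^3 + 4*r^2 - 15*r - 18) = (r^2 + 2*r - 35)/(r^2 + 3*r - 18)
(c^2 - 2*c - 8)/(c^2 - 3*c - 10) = (c - 4)/(c - 5)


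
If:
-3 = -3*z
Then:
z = 1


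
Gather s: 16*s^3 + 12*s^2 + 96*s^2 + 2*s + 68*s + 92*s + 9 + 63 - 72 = 16*s^3 + 108*s^2 + 162*s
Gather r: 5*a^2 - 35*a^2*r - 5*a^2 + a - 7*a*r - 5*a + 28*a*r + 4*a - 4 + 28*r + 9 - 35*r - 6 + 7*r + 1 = r*(-35*a^2 + 21*a)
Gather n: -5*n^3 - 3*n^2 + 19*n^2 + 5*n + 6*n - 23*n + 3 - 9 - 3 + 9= -5*n^3 + 16*n^2 - 12*n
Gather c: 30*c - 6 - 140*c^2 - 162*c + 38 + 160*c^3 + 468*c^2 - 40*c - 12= 160*c^3 + 328*c^2 - 172*c + 20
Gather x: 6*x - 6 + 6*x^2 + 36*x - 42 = 6*x^2 + 42*x - 48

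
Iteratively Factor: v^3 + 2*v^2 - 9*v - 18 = (v - 3)*(v^2 + 5*v + 6) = (v - 3)*(v + 3)*(v + 2)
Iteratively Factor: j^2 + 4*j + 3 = (j + 1)*(j + 3)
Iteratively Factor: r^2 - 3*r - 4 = (r - 4)*(r + 1)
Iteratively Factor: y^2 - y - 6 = (y - 3)*(y + 2)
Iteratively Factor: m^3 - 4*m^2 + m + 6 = (m - 2)*(m^2 - 2*m - 3) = (m - 3)*(m - 2)*(m + 1)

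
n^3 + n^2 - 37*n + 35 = (n - 5)*(n - 1)*(n + 7)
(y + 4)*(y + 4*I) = y^2 + 4*y + 4*I*y + 16*I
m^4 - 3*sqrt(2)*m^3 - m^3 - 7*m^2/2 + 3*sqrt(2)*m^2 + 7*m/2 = m*(m - 1)*(m - 7*sqrt(2)/2)*(m + sqrt(2)/2)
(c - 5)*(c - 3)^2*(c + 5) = c^4 - 6*c^3 - 16*c^2 + 150*c - 225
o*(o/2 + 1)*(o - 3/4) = o^3/2 + 5*o^2/8 - 3*o/4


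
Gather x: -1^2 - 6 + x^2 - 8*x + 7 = x^2 - 8*x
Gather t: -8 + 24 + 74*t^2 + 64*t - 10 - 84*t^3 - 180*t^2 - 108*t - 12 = -84*t^3 - 106*t^2 - 44*t - 6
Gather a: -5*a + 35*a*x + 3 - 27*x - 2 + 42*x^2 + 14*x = a*(35*x - 5) + 42*x^2 - 13*x + 1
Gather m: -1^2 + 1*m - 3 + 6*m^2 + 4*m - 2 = 6*m^2 + 5*m - 6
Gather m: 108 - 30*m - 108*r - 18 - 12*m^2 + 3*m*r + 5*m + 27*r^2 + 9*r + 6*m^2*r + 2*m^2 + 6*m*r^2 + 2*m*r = m^2*(6*r - 10) + m*(6*r^2 + 5*r - 25) + 27*r^2 - 99*r + 90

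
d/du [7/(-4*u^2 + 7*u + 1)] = 7*(8*u - 7)/(-4*u^2 + 7*u + 1)^2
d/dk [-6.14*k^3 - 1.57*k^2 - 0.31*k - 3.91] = -18.42*k^2 - 3.14*k - 0.31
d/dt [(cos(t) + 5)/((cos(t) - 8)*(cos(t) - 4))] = (cos(t)^2 + 10*cos(t) - 92)*sin(t)/((cos(t) - 8)^2*(cos(t) - 4)^2)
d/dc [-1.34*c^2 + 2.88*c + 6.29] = 2.88 - 2.68*c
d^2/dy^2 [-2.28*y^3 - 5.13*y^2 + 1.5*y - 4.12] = -13.68*y - 10.26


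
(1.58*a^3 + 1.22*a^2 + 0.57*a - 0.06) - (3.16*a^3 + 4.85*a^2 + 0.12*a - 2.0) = -1.58*a^3 - 3.63*a^2 + 0.45*a + 1.94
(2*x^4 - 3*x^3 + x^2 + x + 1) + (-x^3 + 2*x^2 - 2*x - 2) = 2*x^4 - 4*x^3 + 3*x^2 - x - 1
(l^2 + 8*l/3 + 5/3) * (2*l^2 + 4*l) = 2*l^4 + 28*l^3/3 + 14*l^2 + 20*l/3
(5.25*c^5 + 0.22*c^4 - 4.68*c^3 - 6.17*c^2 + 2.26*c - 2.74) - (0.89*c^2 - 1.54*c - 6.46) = 5.25*c^5 + 0.22*c^4 - 4.68*c^3 - 7.06*c^2 + 3.8*c + 3.72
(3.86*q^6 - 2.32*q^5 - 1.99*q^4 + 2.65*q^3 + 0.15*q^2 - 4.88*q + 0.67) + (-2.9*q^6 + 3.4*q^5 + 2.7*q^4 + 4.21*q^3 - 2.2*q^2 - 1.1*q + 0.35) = 0.96*q^6 + 1.08*q^5 + 0.71*q^4 + 6.86*q^3 - 2.05*q^2 - 5.98*q + 1.02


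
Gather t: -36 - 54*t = -54*t - 36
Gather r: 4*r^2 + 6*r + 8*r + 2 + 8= 4*r^2 + 14*r + 10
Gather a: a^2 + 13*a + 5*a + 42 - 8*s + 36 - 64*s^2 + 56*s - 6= a^2 + 18*a - 64*s^2 + 48*s + 72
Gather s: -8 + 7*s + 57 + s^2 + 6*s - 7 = s^2 + 13*s + 42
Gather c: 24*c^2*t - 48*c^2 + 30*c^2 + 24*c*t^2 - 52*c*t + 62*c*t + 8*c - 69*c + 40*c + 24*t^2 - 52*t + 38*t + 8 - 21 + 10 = c^2*(24*t - 18) + c*(24*t^2 + 10*t - 21) + 24*t^2 - 14*t - 3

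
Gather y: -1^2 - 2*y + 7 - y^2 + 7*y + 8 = -y^2 + 5*y + 14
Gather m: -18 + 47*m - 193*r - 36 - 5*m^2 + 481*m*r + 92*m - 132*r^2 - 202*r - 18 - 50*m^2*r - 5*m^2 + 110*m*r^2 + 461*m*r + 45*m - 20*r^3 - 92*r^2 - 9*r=m^2*(-50*r - 10) + m*(110*r^2 + 942*r + 184) - 20*r^3 - 224*r^2 - 404*r - 72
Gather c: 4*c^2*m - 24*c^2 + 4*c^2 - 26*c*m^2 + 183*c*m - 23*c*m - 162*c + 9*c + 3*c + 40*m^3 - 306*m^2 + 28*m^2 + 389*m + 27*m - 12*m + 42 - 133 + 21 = c^2*(4*m - 20) + c*(-26*m^2 + 160*m - 150) + 40*m^3 - 278*m^2 + 404*m - 70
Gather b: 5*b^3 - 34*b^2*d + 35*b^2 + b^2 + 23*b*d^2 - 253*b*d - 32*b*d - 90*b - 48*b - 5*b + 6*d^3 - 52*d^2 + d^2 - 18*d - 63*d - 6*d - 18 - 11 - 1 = 5*b^3 + b^2*(36 - 34*d) + b*(23*d^2 - 285*d - 143) + 6*d^3 - 51*d^2 - 87*d - 30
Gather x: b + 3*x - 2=b + 3*x - 2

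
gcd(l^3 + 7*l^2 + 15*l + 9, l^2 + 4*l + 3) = l^2 + 4*l + 3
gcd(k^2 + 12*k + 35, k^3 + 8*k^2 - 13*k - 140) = k^2 + 12*k + 35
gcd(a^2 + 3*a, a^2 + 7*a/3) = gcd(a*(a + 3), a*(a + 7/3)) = a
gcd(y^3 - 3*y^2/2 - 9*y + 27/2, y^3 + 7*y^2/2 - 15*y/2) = y - 3/2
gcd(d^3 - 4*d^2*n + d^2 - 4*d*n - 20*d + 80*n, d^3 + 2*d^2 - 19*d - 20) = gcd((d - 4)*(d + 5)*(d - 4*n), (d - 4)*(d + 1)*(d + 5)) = d^2 + d - 20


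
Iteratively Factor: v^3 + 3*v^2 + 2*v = (v + 1)*(v^2 + 2*v) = (v + 1)*(v + 2)*(v)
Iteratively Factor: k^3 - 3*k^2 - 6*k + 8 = (k - 1)*(k^2 - 2*k - 8) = (k - 4)*(k - 1)*(k + 2)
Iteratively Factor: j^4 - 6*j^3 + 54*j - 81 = (j - 3)*(j^3 - 3*j^2 - 9*j + 27) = (j - 3)^2*(j^2 - 9) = (j - 3)^2*(j + 3)*(j - 3)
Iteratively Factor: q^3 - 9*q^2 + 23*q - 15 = (q - 5)*(q^2 - 4*q + 3) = (q - 5)*(q - 3)*(q - 1)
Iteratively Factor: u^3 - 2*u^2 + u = (u - 1)*(u^2 - u) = (u - 1)^2*(u)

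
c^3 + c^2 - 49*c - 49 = (c - 7)*(c + 1)*(c + 7)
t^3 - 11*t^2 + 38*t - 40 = (t - 5)*(t - 4)*(t - 2)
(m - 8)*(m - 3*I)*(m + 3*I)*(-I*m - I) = -I*m^4 + 7*I*m^3 - I*m^2 + 63*I*m + 72*I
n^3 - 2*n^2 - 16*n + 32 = (n - 4)*(n - 2)*(n + 4)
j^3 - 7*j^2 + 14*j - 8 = (j - 4)*(j - 2)*(j - 1)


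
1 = 1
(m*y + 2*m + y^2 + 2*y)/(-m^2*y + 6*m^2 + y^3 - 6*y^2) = (y + 2)/(-m*y + 6*m + y^2 - 6*y)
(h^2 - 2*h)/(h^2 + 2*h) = (h - 2)/(h + 2)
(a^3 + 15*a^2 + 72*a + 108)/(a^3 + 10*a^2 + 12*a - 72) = (a + 3)/(a - 2)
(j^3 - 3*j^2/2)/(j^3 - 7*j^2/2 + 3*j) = j/(j - 2)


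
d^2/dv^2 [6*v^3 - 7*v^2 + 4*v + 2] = 36*v - 14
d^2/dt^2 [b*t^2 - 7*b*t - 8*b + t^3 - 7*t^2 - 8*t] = 2*b + 6*t - 14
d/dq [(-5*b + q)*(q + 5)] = -5*b + 2*q + 5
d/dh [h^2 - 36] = 2*h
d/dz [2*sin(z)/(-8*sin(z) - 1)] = -2*cos(z)/(8*sin(z) + 1)^2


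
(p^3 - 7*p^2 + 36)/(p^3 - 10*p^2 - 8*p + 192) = (p^2 - p - 6)/(p^2 - 4*p - 32)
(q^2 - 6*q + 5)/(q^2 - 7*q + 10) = (q - 1)/(q - 2)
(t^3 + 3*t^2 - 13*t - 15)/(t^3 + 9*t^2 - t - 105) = (t + 1)/(t + 7)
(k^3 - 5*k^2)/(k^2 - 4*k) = k*(k - 5)/(k - 4)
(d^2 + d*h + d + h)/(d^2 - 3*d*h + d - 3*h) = (d + h)/(d - 3*h)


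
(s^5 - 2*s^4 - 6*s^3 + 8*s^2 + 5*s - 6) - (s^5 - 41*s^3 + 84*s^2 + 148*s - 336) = -2*s^4 + 35*s^3 - 76*s^2 - 143*s + 330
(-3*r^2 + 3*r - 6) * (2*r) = -6*r^3 + 6*r^2 - 12*r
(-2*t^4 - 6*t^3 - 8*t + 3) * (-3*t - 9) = 6*t^5 + 36*t^4 + 54*t^3 + 24*t^2 + 63*t - 27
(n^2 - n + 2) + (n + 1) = n^2 + 3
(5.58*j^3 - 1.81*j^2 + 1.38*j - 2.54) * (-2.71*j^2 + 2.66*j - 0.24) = -15.1218*j^5 + 19.7479*j^4 - 9.8936*j^3 + 10.9886*j^2 - 7.0876*j + 0.6096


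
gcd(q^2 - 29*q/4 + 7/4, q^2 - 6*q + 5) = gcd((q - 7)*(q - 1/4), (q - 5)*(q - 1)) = 1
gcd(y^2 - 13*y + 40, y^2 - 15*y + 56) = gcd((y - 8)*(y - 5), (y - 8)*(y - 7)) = y - 8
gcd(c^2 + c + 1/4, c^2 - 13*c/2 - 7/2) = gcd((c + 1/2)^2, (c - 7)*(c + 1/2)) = c + 1/2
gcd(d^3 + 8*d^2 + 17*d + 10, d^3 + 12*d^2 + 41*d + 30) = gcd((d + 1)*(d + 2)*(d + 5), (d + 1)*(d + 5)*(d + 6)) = d^2 + 6*d + 5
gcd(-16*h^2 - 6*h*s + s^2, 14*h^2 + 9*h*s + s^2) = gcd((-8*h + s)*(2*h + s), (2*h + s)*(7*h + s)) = 2*h + s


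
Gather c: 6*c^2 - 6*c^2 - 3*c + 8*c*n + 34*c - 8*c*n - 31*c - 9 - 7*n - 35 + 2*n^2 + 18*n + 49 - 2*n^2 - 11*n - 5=0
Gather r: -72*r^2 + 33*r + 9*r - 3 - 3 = -72*r^2 + 42*r - 6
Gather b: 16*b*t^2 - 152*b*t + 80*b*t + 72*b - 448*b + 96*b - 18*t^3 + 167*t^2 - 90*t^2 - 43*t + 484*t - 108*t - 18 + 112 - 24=b*(16*t^2 - 72*t - 280) - 18*t^3 + 77*t^2 + 333*t + 70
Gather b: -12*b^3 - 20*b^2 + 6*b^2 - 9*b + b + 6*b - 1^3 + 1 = -12*b^3 - 14*b^2 - 2*b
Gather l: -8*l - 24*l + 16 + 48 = 64 - 32*l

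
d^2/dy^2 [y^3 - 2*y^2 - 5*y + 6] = 6*y - 4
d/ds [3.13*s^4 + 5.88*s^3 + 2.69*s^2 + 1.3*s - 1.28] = 12.52*s^3 + 17.64*s^2 + 5.38*s + 1.3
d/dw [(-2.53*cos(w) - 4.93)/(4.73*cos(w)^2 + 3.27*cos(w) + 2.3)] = (11.9669*sin(w)^2 - 46.6378*cos(w) - 22.269)*sin(w)/(4.73*cos(w)^2 + 3.27*cos(w) + 2.3)^2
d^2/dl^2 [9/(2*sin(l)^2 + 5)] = 36*(-4*sin(l)^4 + 16*sin(l)^2 - 5)/(6 - cos(2*l))^3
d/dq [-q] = -1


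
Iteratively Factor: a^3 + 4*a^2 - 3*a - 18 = (a + 3)*(a^2 + a - 6) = (a - 2)*(a + 3)*(a + 3)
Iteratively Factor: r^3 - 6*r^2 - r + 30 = (r - 3)*(r^2 - 3*r - 10) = (r - 5)*(r - 3)*(r + 2)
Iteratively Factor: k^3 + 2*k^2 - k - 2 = (k + 2)*(k^2 - 1) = (k - 1)*(k + 2)*(k + 1)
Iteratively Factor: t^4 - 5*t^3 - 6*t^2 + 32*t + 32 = (t + 2)*(t^3 - 7*t^2 + 8*t + 16) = (t - 4)*(t + 2)*(t^2 - 3*t - 4) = (t - 4)*(t + 1)*(t + 2)*(t - 4)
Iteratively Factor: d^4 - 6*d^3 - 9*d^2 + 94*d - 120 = (d - 3)*(d^3 - 3*d^2 - 18*d + 40) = (d - 3)*(d - 2)*(d^2 - d - 20) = (d - 5)*(d - 3)*(d - 2)*(d + 4)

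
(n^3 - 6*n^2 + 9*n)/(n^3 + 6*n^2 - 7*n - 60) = n*(n - 3)/(n^2 + 9*n + 20)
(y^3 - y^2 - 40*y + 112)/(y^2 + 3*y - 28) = y - 4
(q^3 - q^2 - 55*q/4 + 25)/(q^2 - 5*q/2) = q + 3/2 - 10/q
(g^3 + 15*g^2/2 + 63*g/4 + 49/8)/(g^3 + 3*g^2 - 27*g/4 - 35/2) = (4*g^2 + 16*g + 7)/(2*(2*g^2 - g - 10))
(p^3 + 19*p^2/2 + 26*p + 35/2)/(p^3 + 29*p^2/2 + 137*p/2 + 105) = (p + 1)/(p + 6)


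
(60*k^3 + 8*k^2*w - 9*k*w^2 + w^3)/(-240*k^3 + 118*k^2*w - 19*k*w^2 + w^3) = (2*k + w)/(-8*k + w)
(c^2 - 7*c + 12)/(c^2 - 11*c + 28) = (c - 3)/(c - 7)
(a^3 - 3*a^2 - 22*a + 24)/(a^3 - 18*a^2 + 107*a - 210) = (a^2 + 3*a - 4)/(a^2 - 12*a + 35)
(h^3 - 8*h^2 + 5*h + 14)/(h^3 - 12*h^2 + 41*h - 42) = (h + 1)/(h - 3)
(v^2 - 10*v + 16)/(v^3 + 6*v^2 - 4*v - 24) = (v - 8)/(v^2 + 8*v + 12)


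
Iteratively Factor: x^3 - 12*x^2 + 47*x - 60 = (x - 4)*(x^2 - 8*x + 15) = (x - 4)*(x - 3)*(x - 5)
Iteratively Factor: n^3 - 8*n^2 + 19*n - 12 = (n - 4)*(n^2 - 4*n + 3) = (n - 4)*(n - 1)*(n - 3)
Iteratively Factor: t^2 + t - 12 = (t - 3)*(t + 4)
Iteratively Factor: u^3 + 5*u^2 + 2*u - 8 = (u + 2)*(u^2 + 3*u - 4) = (u - 1)*(u + 2)*(u + 4)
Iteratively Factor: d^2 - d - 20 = (d - 5)*(d + 4)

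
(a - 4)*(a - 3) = a^2 - 7*a + 12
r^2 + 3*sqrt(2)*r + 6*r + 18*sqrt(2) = (r + 6)*(r + 3*sqrt(2))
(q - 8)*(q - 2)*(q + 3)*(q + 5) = q^4 - 2*q^3 - 49*q^2 - 22*q + 240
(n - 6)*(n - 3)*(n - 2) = n^3 - 11*n^2 + 36*n - 36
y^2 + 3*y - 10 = (y - 2)*(y + 5)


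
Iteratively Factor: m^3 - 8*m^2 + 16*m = (m - 4)*(m^2 - 4*m) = (m - 4)^2*(m)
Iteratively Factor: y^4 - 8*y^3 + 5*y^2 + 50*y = (y - 5)*(y^3 - 3*y^2 - 10*y) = (y - 5)^2*(y^2 + 2*y) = (y - 5)^2*(y + 2)*(y)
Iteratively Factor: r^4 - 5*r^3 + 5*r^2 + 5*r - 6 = (r + 1)*(r^3 - 6*r^2 + 11*r - 6) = (r - 3)*(r + 1)*(r^2 - 3*r + 2) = (r - 3)*(r - 1)*(r + 1)*(r - 2)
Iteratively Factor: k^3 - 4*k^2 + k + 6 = (k - 3)*(k^2 - k - 2) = (k - 3)*(k - 2)*(k + 1)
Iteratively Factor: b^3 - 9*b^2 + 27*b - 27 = (b - 3)*(b^2 - 6*b + 9) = (b - 3)^2*(b - 3)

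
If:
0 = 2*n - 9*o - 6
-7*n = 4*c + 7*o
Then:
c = -77*o/8 - 21/4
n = 9*o/2 + 3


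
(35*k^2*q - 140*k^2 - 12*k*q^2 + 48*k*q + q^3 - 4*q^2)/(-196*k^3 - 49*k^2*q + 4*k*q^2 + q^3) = (-5*k*q + 20*k + q^2 - 4*q)/(28*k^2 + 11*k*q + q^2)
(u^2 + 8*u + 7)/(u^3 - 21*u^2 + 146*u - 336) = (u^2 + 8*u + 7)/(u^3 - 21*u^2 + 146*u - 336)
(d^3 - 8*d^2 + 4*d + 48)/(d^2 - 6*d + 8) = (d^2 - 4*d - 12)/(d - 2)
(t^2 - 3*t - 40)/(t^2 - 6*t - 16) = (t + 5)/(t + 2)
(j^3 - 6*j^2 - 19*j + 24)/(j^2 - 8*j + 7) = (j^2 - 5*j - 24)/(j - 7)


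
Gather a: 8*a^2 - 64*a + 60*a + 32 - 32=8*a^2 - 4*a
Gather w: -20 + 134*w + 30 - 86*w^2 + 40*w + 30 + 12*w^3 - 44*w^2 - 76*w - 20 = 12*w^3 - 130*w^2 + 98*w + 20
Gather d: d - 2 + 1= d - 1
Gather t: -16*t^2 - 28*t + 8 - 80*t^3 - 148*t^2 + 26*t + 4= -80*t^3 - 164*t^2 - 2*t + 12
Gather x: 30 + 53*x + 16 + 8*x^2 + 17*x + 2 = 8*x^2 + 70*x + 48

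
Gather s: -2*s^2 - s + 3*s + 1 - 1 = -2*s^2 + 2*s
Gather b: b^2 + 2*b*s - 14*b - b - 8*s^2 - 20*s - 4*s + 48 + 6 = b^2 + b*(2*s - 15) - 8*s^2 - 24*s + 54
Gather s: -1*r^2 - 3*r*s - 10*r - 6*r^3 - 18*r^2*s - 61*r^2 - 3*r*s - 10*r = -6*r^3 - 62*r^2 - 20*r + s*(-18*r^2 - 6*r)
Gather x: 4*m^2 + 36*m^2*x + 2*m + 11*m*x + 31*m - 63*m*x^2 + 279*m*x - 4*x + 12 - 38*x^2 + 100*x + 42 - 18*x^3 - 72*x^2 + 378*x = 4*m^2 + 33*m - 18*x^3 + x^2*(-63*m - 110) + x*(36*m^2 + 290*m + 474) + 54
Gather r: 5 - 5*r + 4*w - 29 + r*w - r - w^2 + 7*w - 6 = r*(w - 6) - w^2 + 11*w - 30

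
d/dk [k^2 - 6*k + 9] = 2*k - 6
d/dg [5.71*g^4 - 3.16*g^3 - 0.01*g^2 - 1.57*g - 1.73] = 22.84*g^3 - 9.48*g^2 - 0.02*g - 1.57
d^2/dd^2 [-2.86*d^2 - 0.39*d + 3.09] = -5.72000000000000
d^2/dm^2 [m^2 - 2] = 2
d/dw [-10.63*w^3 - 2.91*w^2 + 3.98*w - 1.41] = -31.89*w^2 - 5.82*w + 3.98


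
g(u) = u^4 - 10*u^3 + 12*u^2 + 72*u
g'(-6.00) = -2016.00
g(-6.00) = 3456.00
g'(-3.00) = -378.00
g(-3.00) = 243.00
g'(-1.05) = 9.09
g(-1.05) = -49.58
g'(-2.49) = -235.52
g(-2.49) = 87.94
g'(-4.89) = -1230.44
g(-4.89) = 1675.96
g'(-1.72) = -78.39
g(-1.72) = -28.70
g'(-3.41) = -517.29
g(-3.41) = 425.75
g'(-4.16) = -834.97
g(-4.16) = 927.54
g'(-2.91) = -350.45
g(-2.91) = 210.23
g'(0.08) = 73.73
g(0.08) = 5.83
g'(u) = 4*u^3 - 30*u^2 + 24*u + 72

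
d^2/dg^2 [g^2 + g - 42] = 2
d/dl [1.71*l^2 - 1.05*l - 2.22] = 3.42*l - 1.05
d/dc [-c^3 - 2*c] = -3*c^2 - 2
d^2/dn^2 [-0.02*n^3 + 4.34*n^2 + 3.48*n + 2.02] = 8.68 - 0.12*n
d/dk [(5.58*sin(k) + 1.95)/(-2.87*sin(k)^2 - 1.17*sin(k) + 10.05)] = (16.0146*sin(k)^2 + 11.193*sin(k) + 58.3605)*cos(k)/(8.2369*sin(k)^4 + 6.7158*sin(k)^3 - 56.3181*sin(k)^2 - 23.517*sin(k) + 101.0025)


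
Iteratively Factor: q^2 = (q)*(q)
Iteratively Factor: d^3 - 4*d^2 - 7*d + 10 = (d - 5)*(d^2 + d - 2) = (d - 5)*(d + 2)*(d - 1)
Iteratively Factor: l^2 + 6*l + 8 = (l + 2)*(l + 4)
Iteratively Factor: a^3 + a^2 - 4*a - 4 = (a + 1)*(a^2 - 4) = (a + 1)*(a + 2)*(a - 2)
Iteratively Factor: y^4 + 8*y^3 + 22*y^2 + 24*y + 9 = (y + 3)*(y^3 + 5*y^2 + 7*y + 3) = (y + 1)*(y + 3)*(y^2 + 4*y + 3) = (y + 1)^2*(y + 3)*(y + 3)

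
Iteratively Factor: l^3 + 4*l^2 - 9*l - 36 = (l - 3)*(l^2 + 7*l + 12) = (l - 3)*(l + 3)*(l + 4)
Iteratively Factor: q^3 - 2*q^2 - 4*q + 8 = (q - 2)*(q^2 - 4) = (q - 2)^2*(q + 2)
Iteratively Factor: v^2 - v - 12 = (v - 4)*(v + 3)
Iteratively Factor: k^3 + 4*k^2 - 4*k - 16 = (k - 2)*(k^2 + 6*k + 8) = (k - 2)*(k + 2)*(k + 4)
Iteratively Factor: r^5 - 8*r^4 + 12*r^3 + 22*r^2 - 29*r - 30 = (r - 2)*(r^4 - 6*r^3 + 22*r + 15) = (r - 5)*(r - 2)*(r^3 - r^2 - 5*r - 3) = (r - 5)*(r - 3)*(r - 2)*(r^2 + 2*r + 1) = (r - 5)*(r - 3)*(r - 2)*(r + 1)*(r + 1)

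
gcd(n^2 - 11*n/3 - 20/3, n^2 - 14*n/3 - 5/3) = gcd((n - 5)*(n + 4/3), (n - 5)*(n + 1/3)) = n - 5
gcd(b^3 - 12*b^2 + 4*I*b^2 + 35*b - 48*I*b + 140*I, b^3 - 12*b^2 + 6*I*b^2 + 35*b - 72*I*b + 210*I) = b^2 - 12*b + 35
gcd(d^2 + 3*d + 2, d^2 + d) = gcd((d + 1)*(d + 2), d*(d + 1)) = d + 1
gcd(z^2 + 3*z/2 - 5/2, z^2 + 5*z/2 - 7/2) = z - 1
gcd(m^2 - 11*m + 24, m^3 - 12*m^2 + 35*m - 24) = m^2 - 11*m + 24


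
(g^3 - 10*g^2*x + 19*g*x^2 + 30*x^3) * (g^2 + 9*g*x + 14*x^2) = g^5 - g^4*x - 57*g^3*x^2 + 61*g^2*x^3 + 536*g*x^4 + 420*x^5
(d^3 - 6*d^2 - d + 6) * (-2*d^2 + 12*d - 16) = -2*d^5 + 24*d^4 - 86*d^3 + 72*d^2 + 88*d - 96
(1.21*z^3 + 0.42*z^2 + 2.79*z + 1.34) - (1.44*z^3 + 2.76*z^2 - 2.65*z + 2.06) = -0.23*z^3 - 2.34*z^2 + 5.44*z - 0.72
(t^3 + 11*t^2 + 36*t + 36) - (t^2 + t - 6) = t^3 + 10*t^2 + 35*t + 42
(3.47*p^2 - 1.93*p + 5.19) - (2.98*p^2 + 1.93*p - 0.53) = 0.49*p^2 - 3.86*p + 5.72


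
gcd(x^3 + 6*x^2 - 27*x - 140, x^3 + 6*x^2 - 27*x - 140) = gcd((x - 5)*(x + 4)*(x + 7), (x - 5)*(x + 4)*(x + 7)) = x^3 + 6*x^2 - 27*x - 140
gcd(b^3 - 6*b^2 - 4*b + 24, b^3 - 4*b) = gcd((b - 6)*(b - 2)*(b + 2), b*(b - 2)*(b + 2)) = b^2 - 4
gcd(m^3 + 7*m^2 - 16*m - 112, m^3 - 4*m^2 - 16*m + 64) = m^2 - 16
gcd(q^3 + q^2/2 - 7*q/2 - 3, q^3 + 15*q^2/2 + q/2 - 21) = 1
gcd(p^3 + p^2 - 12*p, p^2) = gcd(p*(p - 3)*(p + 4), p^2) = p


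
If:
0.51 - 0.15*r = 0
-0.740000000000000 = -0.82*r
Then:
No Solution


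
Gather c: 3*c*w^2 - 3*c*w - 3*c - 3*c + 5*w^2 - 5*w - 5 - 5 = c*(3*w^2 - 3*w - 6) + 5*w^2 - 5*w - 10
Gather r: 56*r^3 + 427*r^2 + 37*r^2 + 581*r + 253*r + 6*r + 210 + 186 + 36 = 56*r^3 + 464*r^2 + 840*r + 432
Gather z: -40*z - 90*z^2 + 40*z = -90*z^2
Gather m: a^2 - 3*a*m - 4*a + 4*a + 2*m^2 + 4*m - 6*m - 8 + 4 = a^2 + 2*m^2 + m*(-3*a - 2) - 4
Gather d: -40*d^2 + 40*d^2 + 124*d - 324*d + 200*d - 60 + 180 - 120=0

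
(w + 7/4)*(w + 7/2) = w^2 + 21*w/4 + 49/8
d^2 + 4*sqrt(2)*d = d*(d + 4*sqrt(2))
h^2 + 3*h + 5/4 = (h + 1/2)*(h + 5/2)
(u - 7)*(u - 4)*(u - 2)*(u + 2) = u^4 - 11*u^3 + 24*u^2 + 44*u - 112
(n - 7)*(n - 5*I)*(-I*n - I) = -I*n^3 - 5*n^2 + 6*I*n^2 + 30*n + 7*I*n + 35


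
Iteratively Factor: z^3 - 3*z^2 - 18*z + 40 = (z + 4)*(z^2 - 7*z + 10) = (z - 5)*(z + 4)*(z - 2)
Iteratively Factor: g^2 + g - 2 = (g - 1)*(g + 2)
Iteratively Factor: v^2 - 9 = (v - 3)*(v + 3)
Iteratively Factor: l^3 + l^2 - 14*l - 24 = (l - 4)*(l^2 + 5*l + 6) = (l - 4)*(l + 2)*(l + 3)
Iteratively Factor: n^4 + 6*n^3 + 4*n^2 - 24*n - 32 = (n + 2)*(n^3 + 4*n^2 - 4*n - 16) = (n + 2)*(n + 4)*(n^2 - 4) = (n + 2)^2*(n + 4)*(n - 2)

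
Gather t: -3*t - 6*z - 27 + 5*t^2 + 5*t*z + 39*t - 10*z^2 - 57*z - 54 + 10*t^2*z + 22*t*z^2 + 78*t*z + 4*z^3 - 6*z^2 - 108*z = t^2*(10*z + 5) + t*(22*z^2 + 83*z + 36) + 4*z^3 - 16*z^2 - 171*z - 81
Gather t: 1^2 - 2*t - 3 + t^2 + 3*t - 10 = t^2 + t - 12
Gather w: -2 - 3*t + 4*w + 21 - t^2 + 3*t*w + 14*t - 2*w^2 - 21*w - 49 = -t^2 + 11*t - 2*w^2 + w*(3*t - 17) - 30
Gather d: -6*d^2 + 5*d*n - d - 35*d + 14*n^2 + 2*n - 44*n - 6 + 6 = -6*d^2 + d*(5*n - 36) + 14*n^2 - 42*n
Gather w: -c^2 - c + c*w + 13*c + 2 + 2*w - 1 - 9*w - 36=-c^2 + 12*c + w*(c - 7) - 35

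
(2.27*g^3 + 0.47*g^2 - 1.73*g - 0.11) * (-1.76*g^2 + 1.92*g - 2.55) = -3.9952*g^5 + 3.5312*g^4 - 1.8413*g^3 - 4.3265*g^2 + 4.2003*g + 0.2805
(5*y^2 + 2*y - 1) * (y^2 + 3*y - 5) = 5*y^4 + 17*y^3 - 20*y^2 - 13*y + 5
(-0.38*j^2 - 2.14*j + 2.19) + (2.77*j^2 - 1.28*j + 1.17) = 2.39*j^2 - 3.42*j + 3.36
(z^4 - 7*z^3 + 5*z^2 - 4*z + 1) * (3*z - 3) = 3*z^5 - 24*z^4 + 36*z^3 - 27*z^2 + 15*z - 3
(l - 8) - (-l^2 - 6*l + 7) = l^2 + 7*l - 15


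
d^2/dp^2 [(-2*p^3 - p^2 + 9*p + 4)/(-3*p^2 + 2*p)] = 2*(-67*p^3 - 108*p^2 + 72*p - 16)/(p^3*(27*p^3 - 54*p^2 + 36*p - 8))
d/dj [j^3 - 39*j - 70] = 3*j^2 - 39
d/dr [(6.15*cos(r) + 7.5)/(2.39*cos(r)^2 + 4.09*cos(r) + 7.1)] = (14.6985*cos(r)^2 + 35.85*cos(r) - 12.99)*sin(r)/(5.7121*cos(r)^4 + 19.5502*cos(r)^3 + 50.6661*cos(r)^2 + 58.078*cos(r) + 50.41)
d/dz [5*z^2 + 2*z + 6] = 10*z + 2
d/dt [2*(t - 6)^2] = 4*t - 24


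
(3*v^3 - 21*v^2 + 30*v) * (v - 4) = 3*v^4 - 33*v^3 + 114*v^2 - 120*v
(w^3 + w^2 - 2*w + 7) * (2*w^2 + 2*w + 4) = 2*w^5 + 4*w^4 + 2*w^3 + 14*w^2 + 6*w + 28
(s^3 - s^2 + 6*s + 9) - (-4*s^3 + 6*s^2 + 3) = 5*s^3 - 7*s^2 + 6*s + 6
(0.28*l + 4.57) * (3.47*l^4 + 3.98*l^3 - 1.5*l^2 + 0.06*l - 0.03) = 0.9716*l^5 + 16.9723*l^4 + 17.7686*l^3 - 6.8382*l^2 + 0.2658*l - 0.1371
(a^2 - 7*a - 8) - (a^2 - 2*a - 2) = -5*a - 6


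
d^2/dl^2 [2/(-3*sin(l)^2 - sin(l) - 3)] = 2*(36*sin(l)^4 + 9*sin(l)^3 - 89*sin(l)^2 - 21*sin(l) + 16)/(3*sin(l)^2 + sin(l) + 3)^3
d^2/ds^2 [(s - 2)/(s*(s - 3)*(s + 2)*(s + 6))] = 2*(6*s^7 + 20*s^6 - 111*s^5 - 156*s^4 + 1428*s^3 + 216*s^2 - 2592*s - 2592)/(s^3*(s^9 + 15*s^8 + 39*s^7 - 343*s^6 - 1548*s^5 + 2052*s^4 + 15120*s^3 + 3888*s^2 - 46656*s - 46656))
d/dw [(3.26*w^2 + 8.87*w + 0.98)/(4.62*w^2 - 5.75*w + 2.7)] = (-59.7244*w^2 + 8.5488*w + 29.584)/(21.3444*w^4 - 53.13*w^3 + 58.0105*w^2 - 31.05*w + 7.29)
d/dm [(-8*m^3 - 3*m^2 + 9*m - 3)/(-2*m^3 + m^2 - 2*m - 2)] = (-14*m^4 + 68*m^3 + 27*m^2 + 18*m - 24)/(4*m^6 - 4*m^5 + 9*m^4 + 4*m^3 + 8*m + 4)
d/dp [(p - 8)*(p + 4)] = 2*p - 4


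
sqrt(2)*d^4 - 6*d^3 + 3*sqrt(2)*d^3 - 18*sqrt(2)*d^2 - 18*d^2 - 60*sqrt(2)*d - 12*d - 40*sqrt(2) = (d + 2)*(d - 5*sqrt(2))*(d + 2*sqrt(2))*(sqrt(2)*d + sqrt(2))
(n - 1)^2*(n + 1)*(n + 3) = n^4 + 2*n^3 - 4*n^2 - 2*n + 3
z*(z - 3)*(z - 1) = z^3 - 4*z^2 + 3*z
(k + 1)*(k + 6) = k^2 + 7*k + 6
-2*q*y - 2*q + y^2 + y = (-2*q + y)*(y + 1)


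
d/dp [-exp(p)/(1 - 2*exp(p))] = -exp(p)/(4*exp(2*p) - 4*exp(p) + 1)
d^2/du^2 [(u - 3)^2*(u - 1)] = 6*u - 14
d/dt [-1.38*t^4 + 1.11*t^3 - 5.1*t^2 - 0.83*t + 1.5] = -5.52*t^3 + 3.33*t^2 - 10.2*t - 0.83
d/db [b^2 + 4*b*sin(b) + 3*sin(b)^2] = 4*b*cos(b) + 2*b + 4*sin(b) + 3*sin(2*b)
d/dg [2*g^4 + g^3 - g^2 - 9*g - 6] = 8*g^3 + 3*g^2 - 2*g - 9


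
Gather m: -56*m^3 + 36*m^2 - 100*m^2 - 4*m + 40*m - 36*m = -56*m^3 - 64*m^2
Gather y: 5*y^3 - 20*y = 5*y^3 - 20*y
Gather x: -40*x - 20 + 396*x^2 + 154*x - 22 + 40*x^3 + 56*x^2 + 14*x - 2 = 40*x^3 + 452*x^2 + 128*x - 44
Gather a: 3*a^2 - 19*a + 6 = 3*a^2 - 19*a + 6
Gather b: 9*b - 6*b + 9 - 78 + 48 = 3*b - 21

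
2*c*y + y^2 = y*(2*c + y)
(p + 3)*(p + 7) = p^2 + 10*p + 21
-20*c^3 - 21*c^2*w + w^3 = (-5*c + w)*(c + w)*(4*c + w)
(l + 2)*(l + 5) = l^2 + 7*l + 10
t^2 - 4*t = t*(t - 4)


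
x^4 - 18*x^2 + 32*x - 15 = (x - 3)*(x - 1)^2*(x + 5)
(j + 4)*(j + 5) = j^2 + 9*j + 20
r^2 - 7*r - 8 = (r - 8)*(r + 1)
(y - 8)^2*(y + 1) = y^3 - 15*y^2 + 48*y + 64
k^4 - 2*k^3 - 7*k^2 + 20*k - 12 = (k - 2)^2*(k - 1)*(k + 3)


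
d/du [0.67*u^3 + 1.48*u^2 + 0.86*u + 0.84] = 2.01*u^2 + 2.96*u + 0.86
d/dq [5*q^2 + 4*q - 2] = 10*q + 4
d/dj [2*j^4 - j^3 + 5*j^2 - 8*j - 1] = 8*j^3 - 3*j^2 + 10*j - 8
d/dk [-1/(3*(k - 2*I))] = 1/(3*(k - 2*I)^2)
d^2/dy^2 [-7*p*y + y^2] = 2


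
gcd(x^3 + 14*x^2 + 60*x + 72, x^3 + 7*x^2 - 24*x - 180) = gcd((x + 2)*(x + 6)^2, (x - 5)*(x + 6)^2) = x^2 + 12*x + 36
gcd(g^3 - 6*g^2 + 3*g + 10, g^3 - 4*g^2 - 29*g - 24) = g + 1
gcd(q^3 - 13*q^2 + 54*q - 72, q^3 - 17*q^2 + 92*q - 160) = q - 4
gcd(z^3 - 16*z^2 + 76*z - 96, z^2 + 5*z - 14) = z - 2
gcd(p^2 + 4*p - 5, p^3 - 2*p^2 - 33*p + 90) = 1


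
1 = 1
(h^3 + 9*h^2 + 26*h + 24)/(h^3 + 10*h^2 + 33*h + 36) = (h + 2)/(h + 3)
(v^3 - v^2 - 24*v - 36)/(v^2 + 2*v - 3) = (v^2 - 4*v - 12)/(v - 1)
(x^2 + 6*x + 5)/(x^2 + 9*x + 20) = (x + 1)/(x + 4)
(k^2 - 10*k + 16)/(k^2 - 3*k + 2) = (k - 8)/(k - 1)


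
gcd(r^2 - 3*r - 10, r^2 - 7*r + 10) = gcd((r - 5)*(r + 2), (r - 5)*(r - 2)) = r - 5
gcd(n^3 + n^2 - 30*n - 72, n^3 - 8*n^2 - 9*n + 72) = n + 3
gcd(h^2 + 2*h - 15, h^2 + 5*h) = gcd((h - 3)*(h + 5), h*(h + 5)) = h + 5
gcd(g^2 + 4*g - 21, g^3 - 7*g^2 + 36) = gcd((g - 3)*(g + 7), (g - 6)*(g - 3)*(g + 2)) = g - 3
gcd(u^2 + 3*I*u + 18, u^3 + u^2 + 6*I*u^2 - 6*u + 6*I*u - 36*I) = u + 6*I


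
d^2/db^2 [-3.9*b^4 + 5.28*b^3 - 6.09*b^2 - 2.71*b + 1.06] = -46.8*b^2 + 31.68*b - 12.18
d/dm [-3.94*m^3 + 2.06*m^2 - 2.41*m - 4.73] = -11.82*m^2 + 4.12*m - 2.41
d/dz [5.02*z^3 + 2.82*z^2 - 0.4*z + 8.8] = 15.06*z^2 + 5.64*z - 0.4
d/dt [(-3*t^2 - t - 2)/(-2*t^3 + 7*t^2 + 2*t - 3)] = (-6*t^4 - 4*t^3 - 11*t^2 + 46*t + 7)/(4*t^6 - 28*t^5 + 41*t^4 + 40*t^3 - 38*t^2 - 12*t + 9)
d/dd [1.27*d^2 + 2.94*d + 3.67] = 2.54*d + 2.94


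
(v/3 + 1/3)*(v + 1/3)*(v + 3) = v^3/3 + 13*v^2/9 + 13*v/9 + 1/3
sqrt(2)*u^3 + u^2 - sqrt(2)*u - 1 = (u - 1)*(u + 1)*(sqrt(2)*u + 1)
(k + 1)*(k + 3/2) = k^2 + 5*k/2 + 3/2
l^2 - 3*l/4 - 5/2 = (l - 2)*(l + 5/4)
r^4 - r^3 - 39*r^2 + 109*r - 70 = (r - 5)*(r - 2)*(r - 1)*(r + 7)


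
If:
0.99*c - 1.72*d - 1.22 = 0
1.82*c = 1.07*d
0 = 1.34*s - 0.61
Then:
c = -0.63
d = -1.07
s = 0.46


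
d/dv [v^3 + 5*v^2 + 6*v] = 3*v^2 + 10*v + 6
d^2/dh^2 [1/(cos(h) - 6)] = (sin(h)^2 - 6*cos(h) + 1)/(cos(h) - 6)^3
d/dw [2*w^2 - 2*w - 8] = 4*w - 2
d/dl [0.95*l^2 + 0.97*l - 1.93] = 1.9*l + 0.97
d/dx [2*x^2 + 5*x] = 4*x + 5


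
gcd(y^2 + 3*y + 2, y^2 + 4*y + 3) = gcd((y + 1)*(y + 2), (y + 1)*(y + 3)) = y + 1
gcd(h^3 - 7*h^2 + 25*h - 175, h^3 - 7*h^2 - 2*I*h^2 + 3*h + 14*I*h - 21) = h - 7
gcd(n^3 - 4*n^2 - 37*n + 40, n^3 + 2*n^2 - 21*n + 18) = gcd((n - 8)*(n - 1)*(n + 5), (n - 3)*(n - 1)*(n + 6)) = n - 1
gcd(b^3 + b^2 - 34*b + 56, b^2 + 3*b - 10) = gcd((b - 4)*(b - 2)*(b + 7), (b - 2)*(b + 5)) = b - 2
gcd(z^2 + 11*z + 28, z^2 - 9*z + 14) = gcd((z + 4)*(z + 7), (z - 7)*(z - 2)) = 1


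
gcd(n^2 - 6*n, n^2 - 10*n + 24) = n - 6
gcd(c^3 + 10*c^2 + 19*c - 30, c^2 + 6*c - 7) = c - 1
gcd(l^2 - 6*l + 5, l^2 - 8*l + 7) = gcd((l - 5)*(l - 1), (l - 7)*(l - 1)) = l - 1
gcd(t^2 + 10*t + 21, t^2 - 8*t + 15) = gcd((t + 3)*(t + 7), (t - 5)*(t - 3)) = 1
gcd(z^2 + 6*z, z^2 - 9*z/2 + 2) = 1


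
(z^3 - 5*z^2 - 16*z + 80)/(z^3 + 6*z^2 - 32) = (z^2 - 9*z + 20)/(z^2 + 2*z - 8)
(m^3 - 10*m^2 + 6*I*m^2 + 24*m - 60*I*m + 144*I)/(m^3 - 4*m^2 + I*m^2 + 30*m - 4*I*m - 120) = (m - 6)/(m - 5*I)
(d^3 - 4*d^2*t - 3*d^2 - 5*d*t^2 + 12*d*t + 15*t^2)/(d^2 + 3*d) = (d^3 - 4*d^2*t - 3*d^2 - 5*d*t^2 + 12*d*t + 15*t^2)/(d*(d + 3))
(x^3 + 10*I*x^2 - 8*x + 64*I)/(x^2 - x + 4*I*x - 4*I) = (x^2 + 6*I*x + 16)/(x - 1)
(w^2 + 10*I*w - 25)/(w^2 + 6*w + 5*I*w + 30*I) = (w + 5*I)/(w + 6)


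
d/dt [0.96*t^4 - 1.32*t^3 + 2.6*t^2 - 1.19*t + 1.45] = 3.84*t^3 - 3.96*t^2 + 5.2*t - 1.19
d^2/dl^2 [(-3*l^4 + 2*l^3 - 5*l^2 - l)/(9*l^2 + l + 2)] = 2*(-243*l^6 - 81*l^5 - 171*l^4 - 118*l^3 + 210*l^2 + 78*l - 18)/(729*l^6 + 243*l^5 + 513*l^4 + 109*l^3 + 114*l^2 + 12*l + 8)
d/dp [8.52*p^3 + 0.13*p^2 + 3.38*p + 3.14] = 25.56*p^2 + 0.26*p + 3.38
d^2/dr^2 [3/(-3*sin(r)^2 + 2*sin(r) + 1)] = 6*(18*sin(r)^3 + 9*sin(r)^2 - 10*sin(r) + 7)/((sin(r) - 1)^2*(3*sin(r) + 1)^3)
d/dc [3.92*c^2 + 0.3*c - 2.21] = 7.84*c + 0.3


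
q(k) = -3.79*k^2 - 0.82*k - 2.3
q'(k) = -7.58*k - 0.82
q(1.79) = -15.91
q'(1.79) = -14.39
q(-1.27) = -7.37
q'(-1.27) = 8.81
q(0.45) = -3.44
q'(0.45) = -4.23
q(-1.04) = -5.55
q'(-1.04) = 7.06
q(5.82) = -135.45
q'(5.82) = -44.94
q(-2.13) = -17.75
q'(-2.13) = 15.33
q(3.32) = -46.80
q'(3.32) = -25.99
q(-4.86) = -87.83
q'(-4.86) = 36.02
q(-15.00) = -842.75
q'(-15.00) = 112.88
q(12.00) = -557.90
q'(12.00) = -91.78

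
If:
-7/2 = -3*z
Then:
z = 7/6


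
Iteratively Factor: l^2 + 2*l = (l + 2)*(l)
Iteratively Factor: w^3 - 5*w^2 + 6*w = (w - 2)*(w^2 - 3*w) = w*(w - 2)*(w - 3)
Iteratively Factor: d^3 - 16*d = (d)*(d^2 - 16) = d*(d + 4)*(d - 4)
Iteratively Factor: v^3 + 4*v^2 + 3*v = (v + 1)*(v^2 + 3*v) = v*(v + 1)*(v + 3)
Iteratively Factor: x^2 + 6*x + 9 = (x + 3)*(x + 3)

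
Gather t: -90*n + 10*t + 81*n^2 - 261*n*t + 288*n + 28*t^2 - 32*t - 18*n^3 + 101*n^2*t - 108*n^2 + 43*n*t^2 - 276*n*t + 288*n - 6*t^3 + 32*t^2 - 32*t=-18*n^3 - 27*n^2 + 486*n - 6*t^3 + t^2*(43*n + 60) + t*(101*n^2 - 537*n - 54)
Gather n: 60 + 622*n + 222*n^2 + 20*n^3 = 20*n^3 + 222*n^2 + 622*n + 60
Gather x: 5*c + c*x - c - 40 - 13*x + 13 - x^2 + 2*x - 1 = 4*c - x^2 + x*(c - 11) - 28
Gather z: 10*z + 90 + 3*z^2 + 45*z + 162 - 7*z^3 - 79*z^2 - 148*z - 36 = -7*z^3 - 76*z^2 - 93*z + 216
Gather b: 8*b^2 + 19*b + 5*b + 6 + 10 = 8*b^2 + 24*b + 16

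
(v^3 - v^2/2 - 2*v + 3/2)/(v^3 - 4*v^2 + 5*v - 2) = (v + 3/2)/(v - 2)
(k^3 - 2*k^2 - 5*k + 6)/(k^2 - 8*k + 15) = (k^2 + k - 2)/(k - 5)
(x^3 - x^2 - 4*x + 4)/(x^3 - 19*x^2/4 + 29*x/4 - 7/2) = 4*(x + 2)/(4*x - 7)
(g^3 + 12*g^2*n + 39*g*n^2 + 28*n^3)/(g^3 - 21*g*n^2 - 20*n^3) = (g + 7*n)/(g - 5*n)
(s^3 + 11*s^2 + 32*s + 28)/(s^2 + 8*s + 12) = (s^2 + 9*s + 14)/(s + 6)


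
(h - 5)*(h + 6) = h^2 + h - 30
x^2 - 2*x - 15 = (x - 5)*(x + 3)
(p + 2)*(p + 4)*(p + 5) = p^3 + 11*p^2 + 38*p + 40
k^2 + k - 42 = (k - 6)*(k + 7)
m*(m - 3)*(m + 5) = m^3 + 2*m^2 - 15*m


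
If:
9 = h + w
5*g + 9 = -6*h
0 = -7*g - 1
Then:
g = -1/7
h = -29/21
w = 218/21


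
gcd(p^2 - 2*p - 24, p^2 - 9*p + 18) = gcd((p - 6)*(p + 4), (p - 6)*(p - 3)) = p - 6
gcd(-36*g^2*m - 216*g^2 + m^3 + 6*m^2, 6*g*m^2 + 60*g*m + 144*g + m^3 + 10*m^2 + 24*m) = 6*g*m + 36*g + m^2 + 6*m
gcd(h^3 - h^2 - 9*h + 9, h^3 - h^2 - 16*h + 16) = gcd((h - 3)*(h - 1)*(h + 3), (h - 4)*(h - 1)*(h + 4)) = h - 1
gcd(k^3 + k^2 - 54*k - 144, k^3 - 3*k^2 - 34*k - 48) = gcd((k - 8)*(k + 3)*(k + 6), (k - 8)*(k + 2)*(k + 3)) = k^2 - 5*k - 24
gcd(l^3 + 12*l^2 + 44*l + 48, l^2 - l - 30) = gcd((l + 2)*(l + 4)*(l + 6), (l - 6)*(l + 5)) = 1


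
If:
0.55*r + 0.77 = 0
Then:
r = -1.40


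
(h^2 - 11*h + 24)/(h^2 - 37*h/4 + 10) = 4*(h - 3)/(4*h - 5)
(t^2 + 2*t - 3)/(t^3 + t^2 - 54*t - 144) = (t - 1)/(t^2 - 2*t - 48)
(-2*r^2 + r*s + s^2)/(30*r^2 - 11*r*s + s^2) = (-2*r^2 + r*s + s^2)/(30*r^2 - 11*r*s + s^2)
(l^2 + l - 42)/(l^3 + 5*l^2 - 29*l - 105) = (l - 6)/(l^2 - 2*l - 15)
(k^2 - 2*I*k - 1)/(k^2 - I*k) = (k - I)/k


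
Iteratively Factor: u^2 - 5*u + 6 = (u - 3)*(u - 2)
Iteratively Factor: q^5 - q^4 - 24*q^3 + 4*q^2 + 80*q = (q - 5)*(q^4 + 4*q^3 - 4*q^2 - 16*q) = (q - 5)*(q - 2)*(q^3 + 6*q^2 + 8*q) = q*(q - 5)*(q - 2)*(q^2 + 6*q + 8) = q*(q - 5)*(q - 2)*(q + 4)*(q + 2)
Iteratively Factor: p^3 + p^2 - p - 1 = (p + 1)*(p^2 - 1) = (p - 1)*(p + 1)*(p + 1)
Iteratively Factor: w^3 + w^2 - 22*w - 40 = (w - 5)*(w^2 + 6*w + 8) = (w - 5)*(w + 4)*(w + 2)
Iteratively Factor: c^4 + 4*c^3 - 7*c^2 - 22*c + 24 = (c + 4)*(c^3 - 7*c + 6) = (c - 2)*(c + 4)*(c^2 + 2*c - 3) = (c - 2)*(c + 3)*(c + 4)*(c - 1)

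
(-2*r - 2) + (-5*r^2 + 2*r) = -5*r^2 - 2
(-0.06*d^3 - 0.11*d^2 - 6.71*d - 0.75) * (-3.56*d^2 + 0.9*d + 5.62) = 0.2136*d^5 + 0.3376*d^4 + 23.4514*d^3 - 3.9872*d^2 - 38.3852*d - 4.215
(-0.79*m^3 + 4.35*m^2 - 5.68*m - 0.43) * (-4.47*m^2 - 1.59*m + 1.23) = 3.5313*m^5 - 18.1884*m^4 + 17.5014*m^3 + 16.3038*m^2 - 6.3027*m - 0.5289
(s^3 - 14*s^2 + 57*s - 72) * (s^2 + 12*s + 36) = s^5 - 2*s^4 - 75*s^3 + 108*s^2 + 1188*s - 2592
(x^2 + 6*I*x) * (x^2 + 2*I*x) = x^4 + 8*I*x^3 - 12*x^2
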